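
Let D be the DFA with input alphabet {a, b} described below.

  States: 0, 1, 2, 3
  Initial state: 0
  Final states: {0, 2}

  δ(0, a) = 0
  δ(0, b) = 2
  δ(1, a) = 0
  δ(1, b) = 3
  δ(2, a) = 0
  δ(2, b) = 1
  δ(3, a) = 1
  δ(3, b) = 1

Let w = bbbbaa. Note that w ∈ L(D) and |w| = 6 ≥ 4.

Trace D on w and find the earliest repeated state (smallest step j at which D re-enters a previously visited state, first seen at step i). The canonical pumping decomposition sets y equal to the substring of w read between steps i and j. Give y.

bb

Run of D on w = b b b b a a:
  step 0: 0  (start)
  step 1: 2  (read b: 0→2)
  step 2: 1  (read b: 2→1)
  step 3: 3  (read b: 1→3)
  step 4: 1  (read b: 3→1)   ← first repeat (1 seen earlier)
  step 5: 0  (read a: 1→0)
  step 6: 0  (read a: 0→0)

So i = 2, j = 4, giving x = w[0:2] = bb, y = w[2:4] = bb, z = w[4:6] = aa.
Check: |xy| = 4 ≤ 4 and |y| = 2 ≥ 1. Reading y takes D from 1 back to 1, so every xyⁱz is accepted.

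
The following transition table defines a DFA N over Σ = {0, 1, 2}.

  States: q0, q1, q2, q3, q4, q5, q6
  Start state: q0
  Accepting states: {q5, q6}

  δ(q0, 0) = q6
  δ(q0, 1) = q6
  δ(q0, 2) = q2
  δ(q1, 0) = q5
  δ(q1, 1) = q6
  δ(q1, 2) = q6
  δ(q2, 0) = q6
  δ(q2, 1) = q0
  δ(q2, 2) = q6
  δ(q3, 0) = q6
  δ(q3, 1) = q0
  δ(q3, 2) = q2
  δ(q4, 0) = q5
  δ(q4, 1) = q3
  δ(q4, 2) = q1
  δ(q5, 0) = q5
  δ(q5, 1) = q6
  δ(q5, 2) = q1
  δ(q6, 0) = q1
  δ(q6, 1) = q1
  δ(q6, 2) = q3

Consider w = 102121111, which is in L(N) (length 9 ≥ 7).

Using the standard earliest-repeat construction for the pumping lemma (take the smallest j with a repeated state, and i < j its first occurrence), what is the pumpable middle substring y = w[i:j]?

02

State sequence: q0 -1-> q6 -0-> q1 -2-> q6 -1-> q1 -2-> q6 -1-> q1 -1-> q6 -1-> q1 -1-> q6
First repeat at step 3: q6 was already visited.

So i = 1, j = 3, giving x = w[0:1] = 1, y = w[1:3] = 02, z = w[3:9] = 121111.
Check: |xy| = 3 ≤ 7 and |y| = 2 ≥ 1. Reading y takes N from q6 back to q6, so every xyⁱz is accepted.
The DFA has 7 states, so the proof of the pumping lemma guarantees a repeated state among the first 7+1 visited; the segment between the two visits is the pumpable y.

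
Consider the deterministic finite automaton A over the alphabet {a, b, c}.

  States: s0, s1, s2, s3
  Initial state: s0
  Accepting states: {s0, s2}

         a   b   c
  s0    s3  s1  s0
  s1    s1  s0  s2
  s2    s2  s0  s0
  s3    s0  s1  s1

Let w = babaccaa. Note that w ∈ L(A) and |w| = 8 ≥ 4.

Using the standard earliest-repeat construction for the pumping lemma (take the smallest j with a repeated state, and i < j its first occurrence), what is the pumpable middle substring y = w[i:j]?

Run of A on w = b a b a c c a a:
  step 0: s0  (start)
  step 1: s1  (read b: s0→s1)
  step 2: s1  (read a: s1→s1)   ← first repeat (s1 seen earlier)
  step 3: s0  (read b: s1→s0)
  step 4: s3  (read a: s0→s3)
  step 5: s1  (read c: s3→s1)
  step 6: s2  (read c: s1→s2)
  step 7: s2  (read a: s2→s2)
  step 8: s2  (read a: s2→s2)

So i = 1, j = 2, giving x = w[0:1] = b, y = w[1:2] = a, z = w[2:8] = baccaa.
Check: |xy| = 2 ≤ 4 and |y| = 1 ≥ 1. Reading y takes A from s1 back to s1, so every xyⁱz is accepted.

a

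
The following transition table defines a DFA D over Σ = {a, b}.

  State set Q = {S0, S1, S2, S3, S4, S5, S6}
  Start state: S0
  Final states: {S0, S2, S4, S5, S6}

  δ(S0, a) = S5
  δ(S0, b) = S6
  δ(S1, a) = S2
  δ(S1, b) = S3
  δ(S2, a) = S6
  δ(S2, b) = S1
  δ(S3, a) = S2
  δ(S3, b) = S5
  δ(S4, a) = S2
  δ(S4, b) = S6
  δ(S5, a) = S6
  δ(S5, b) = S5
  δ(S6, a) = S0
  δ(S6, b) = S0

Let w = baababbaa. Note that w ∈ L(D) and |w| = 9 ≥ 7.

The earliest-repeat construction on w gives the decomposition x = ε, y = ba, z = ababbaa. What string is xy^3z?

xy^3z = ε·ba·ba·ba·ababbaa = bababaababbaa.
Reading y = ba takes D from S0 back to S0, so after x·y·y·y the machine is still in S0, and z then leads to the accepting state S5. Hence bababaababbaa ∈ L(D).

bababaababbaa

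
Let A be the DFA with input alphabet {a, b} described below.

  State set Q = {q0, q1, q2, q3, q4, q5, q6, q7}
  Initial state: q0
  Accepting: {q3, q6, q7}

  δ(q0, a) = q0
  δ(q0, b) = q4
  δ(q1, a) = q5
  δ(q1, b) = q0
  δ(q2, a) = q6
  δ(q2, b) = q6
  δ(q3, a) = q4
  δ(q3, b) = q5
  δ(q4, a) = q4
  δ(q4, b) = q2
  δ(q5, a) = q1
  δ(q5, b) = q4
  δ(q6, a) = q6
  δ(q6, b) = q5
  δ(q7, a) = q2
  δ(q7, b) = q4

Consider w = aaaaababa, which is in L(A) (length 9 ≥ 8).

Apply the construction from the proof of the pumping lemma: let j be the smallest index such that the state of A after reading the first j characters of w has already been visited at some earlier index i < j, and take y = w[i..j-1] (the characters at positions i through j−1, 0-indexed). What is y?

Run of A on w = a a a a a b a b a:
  step 0: q0  (start)
  step 1: q0  (read a: q0→q0)   ← first repeat (q0 seen earlier)
  step 2: q0  (read a: q0→q0)
  step 3: q0  (read a: q0→q0)
  step 4: q0  (read a: q0→q0)
  step 5: q0  (read a: q0→q0)
  step 6: q4  (read b: q0→q4)
  step 7: q4  (read a: q4→q4)
  step 8: q2  (read b: q4→q2)
  step 9: q6  (read a: q2→q6)

So i = 0, j = 1, giving x = w[0:0] = ε, y = w[0:1] = a, z = w[1:9] = aaaababa.
Check: |xy| = 1 ≤ 8 and |y| = 1 ≥ 1. Reading y takes A from q0 back to q0, so every xyⁱz is accepted.
With |Q| = 8, pigeonhole forces a state repeat no later than step 8; the substring read between the first and second visits to that state can be pumped.

a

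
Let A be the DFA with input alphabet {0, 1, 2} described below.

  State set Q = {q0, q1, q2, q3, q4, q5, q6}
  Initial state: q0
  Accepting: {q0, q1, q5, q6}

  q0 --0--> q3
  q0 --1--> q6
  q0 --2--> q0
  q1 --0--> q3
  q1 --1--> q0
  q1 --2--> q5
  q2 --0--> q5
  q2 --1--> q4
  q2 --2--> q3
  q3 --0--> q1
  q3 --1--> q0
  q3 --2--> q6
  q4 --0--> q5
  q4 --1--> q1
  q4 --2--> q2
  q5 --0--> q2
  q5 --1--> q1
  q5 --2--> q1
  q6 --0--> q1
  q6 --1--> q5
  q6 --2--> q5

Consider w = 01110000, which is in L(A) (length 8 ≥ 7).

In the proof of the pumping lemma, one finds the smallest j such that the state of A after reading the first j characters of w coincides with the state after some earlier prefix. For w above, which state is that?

q0

Run of A on w = 0 1 1 1 0 0 0 0:
  step 0: q0  (start)
  step 1: q3  (read 0: q0→q3)
  step 2: q0  (read 1: q3→q0)   ← first repeat (q0 seen earlier)
  step 3: q6  (read 1: q0→q6)
  step 4: q5  (read 1: q6→q5)
  step 5: q2  (read 0: q5→q2)
  step 6: q5  (read 0: q2→q5)
  step 7: q2  (read 0: q5→q2)
  step 8: q5  (read 0: q2→q5)

The earliest repeat is at step j = 2: A is in q0, which it already visited at step i = 0.
With |Q| = 7, pigeonhole forces a state repeat no later than step 7; the substring read between the first and second visits to that state can be pumped.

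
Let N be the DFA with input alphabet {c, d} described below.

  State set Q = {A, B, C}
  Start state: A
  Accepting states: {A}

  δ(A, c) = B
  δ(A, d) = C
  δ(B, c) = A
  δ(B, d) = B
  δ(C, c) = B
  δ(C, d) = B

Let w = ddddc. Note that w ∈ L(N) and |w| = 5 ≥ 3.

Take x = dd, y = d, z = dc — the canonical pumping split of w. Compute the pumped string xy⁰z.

dddc

xy⁰z = xz = dd·dc = dddc.
Reading y = d takes N from B back to B, so after x the machine is still in B, and z then leads to the accepting state A. Hence dddc ∈ L(N).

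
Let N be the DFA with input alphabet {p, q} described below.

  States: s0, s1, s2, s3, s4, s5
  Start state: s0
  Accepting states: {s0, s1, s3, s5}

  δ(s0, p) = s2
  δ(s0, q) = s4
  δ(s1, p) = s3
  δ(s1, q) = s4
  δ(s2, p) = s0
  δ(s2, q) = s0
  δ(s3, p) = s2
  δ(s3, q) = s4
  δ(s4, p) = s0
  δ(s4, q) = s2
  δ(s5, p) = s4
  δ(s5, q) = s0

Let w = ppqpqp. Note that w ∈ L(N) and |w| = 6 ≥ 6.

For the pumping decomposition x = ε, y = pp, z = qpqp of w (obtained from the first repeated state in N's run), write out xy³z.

ppppppqpqp

xy^3z = ε·pp·pp·pp·qpqp = ppppppqpqp.
Reading y = pp takes N from s0 back to s0, so after x·y·y·y the machine is still in s0, and z then leads to the accepting state s0. Hence ppppppqpqp ∈ L(N).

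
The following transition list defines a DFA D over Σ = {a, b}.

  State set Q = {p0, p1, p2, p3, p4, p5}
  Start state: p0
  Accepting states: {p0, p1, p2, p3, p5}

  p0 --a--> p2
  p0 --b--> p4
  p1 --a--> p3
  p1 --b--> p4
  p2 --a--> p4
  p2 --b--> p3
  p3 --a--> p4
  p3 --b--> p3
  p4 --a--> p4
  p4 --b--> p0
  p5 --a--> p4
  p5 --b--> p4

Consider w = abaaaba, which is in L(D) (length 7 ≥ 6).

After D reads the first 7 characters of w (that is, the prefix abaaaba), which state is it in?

p2

Run of D on the first 7 characters of w = a b a a a b a:
  step 0: p0  (start)
  step 1: p2  (read a: p0→p2)
  step 2: p3  (read b: p2→p3)
  step 3: p4  (read a: p3→p4)
  step 4: p4  (read a: p4→p4)
  step 5: p4  (read a: p4→p4)
  step 6: p0  (read b: p4→p0)
  step 7: p2  (read a: p0→p2)

After reading 7 characters, D is in state p2.
(This kind of state-tracing is the core of the pumping-lemma construction: with 6 states, pigeonhole forces a repeat within the first 6 steps.)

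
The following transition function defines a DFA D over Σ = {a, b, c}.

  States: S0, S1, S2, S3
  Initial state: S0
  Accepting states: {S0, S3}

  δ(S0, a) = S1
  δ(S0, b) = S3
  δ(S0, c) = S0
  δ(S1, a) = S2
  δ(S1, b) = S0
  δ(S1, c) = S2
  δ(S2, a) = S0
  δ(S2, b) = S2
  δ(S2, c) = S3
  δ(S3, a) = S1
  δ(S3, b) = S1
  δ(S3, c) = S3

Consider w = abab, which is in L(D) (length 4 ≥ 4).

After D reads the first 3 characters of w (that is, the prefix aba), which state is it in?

S1

State sequence: S0 -a-> S1 -b-> S0 -a-> S1

After reading 3 characters, D is in state S1.
(This kind of state-tracing is the core of the pumping-lemma construction: with 4 states, pigeonhole forces a repeat within the first 4 steps.)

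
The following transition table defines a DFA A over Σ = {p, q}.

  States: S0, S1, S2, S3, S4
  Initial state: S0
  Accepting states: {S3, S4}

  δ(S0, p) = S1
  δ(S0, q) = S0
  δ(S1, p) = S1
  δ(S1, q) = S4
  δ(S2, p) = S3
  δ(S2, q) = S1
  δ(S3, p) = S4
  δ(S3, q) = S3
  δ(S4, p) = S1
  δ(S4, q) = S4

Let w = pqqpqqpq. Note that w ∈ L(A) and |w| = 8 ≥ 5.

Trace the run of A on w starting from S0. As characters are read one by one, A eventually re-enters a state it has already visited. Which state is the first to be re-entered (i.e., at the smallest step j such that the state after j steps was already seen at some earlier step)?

State sequence: S0 -p-> S1 -q-> S4 -q-> S4 -p-> S1 -q-> S4 -q-> S4 -p-> S1 -q-> S4
First repeat at step 3: S4 was already visited.

The earliest repeat is at step j = 3: A is in S4, which it already visited at step i = 2.
Since A has 5 states, any run of length ≥ 5 visits 5+1 states, so by pigeonhole some state repeats within the first 5 steps — that repeat gives the pumpable loop.

S4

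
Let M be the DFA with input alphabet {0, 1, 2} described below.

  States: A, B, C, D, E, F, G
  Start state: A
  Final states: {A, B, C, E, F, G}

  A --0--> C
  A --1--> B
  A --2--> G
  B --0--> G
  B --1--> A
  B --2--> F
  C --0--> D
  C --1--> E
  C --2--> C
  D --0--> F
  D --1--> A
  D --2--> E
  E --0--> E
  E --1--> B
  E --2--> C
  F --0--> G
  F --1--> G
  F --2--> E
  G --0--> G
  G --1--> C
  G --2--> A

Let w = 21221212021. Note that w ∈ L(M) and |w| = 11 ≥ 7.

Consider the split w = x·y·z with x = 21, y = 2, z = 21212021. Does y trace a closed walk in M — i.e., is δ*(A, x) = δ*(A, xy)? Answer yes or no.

Run of M on the first 3 characters of w = 2 1 2:
  step 0: A  (start)
  step 1: G  (read 2: A→G)
  step 2: C  (read 1: G→C)
  step 3: C  (read 2: C→C)

After x (step 2): C. After xy (step 3): C.
They match, so y = 2 drives M around a cycle from C back to itself; pumping y any number of times keeps M in C before reading z, and xyⁱz ∈ L(M) for every i ≥ 0.

yes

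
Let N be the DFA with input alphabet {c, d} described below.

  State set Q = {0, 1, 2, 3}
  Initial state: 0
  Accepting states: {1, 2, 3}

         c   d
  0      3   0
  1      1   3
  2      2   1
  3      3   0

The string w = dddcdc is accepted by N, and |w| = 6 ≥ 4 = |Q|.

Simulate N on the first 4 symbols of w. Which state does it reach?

Run of N on the first 4 characters of w = d d d c:
  step 0: 0  (start)
  step 1: 0  (read d: 0→0)
  step 2: 0  (read d: 0→0)
  step 3: 0  (read d: 0→0)
  step 4: 3  (read c: 0→3)

After reading 4 characters, N is in state 3.

3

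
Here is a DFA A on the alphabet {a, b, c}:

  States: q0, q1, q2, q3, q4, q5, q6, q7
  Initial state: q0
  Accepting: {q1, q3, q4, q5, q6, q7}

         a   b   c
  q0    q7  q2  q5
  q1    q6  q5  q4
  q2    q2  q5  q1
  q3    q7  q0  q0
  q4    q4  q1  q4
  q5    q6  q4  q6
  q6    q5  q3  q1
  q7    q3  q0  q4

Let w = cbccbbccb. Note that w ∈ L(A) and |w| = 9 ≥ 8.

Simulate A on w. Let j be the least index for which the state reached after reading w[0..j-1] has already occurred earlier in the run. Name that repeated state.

Run of A on w = c b c c b b c c b:
  step 0: q0  (start)
  step 1: q5  (read c: q0→q5)
  step 2: q4  (read b: q5→q4)
  step 3: q4  (read c: q4→q4)   ← first repeat (q4 seen earlier)
  step 4: q4  (read c: q4→q4)
  step 5: q1  (read b: q4→q1)
  step 6: q5  (read b: q1→q5)
  step 7: q6  (read c: q5→q6)
  step 8: q1  (read c: q6→q1)
  step 9: q5  (read b: q1→q5)

The earliest repeat is at step j = 3: A is in q4, which it already visited at step i = 2.
Pumping length from the standard proof: p = 8 (the number of states). The repeated state found above gives |xy| = j ≤ 8 and |y| = j − i ≥ 1.

q4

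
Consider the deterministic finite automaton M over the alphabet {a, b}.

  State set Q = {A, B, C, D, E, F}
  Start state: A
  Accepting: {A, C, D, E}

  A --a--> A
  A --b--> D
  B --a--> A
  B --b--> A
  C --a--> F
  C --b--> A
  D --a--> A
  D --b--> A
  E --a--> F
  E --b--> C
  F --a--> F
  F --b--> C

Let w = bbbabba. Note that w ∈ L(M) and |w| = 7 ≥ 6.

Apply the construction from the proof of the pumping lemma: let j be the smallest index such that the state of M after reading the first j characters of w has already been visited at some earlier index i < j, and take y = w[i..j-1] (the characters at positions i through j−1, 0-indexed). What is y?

bb

Run of M on w = b b b a b b a:
  step 0: A  (start)
  step 1: D  (read b: A→D)
  step 2: A  (read b: D→A)   ← first repeat (A seen earlier)
  step 3: D  (read b: A→D)
  step 4: A  (read a: D→A)
  step 5: D  (read b: A→D)
  step 6: A  (read b: D→A)
  step 7: A  (read a: A→A)

So i = 0, j = 2, giving x = w[0:0] = ε, y = w[0:2] = bb, z = w[2:7] = babba.
Check: |xy| = 2 ≤ 6 and |y| = 2 ≥ 1. Reading y takes M from A back to A, so every xyⁱz is accepted.
Since M has 6 states, any run of length ≥ 6 visits 6+1 states, so by pigeonhole some state repeats within the first 6 steps — that repeat gives the pumpable loop.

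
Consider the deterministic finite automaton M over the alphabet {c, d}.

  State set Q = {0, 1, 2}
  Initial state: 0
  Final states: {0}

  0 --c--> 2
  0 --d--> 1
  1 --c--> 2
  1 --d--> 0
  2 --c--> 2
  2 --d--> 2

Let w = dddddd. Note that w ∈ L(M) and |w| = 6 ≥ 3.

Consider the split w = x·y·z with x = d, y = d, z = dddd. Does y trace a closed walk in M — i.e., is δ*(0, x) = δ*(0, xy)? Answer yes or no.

no

Run of M on the first 2 characters of w = d d:
  step 0: 0  (start)
  step 1: 1  (read d: 0→1)
  step 2: 0  (read d: 1→0)

After x (step 1): 1. After xy (step 2): 0.
They differ (1 ≠ 0), so y is not a cycle from the state after x; this split is not the one the pumping-lemma construction produces, and pumping y need not keep the string in L(M).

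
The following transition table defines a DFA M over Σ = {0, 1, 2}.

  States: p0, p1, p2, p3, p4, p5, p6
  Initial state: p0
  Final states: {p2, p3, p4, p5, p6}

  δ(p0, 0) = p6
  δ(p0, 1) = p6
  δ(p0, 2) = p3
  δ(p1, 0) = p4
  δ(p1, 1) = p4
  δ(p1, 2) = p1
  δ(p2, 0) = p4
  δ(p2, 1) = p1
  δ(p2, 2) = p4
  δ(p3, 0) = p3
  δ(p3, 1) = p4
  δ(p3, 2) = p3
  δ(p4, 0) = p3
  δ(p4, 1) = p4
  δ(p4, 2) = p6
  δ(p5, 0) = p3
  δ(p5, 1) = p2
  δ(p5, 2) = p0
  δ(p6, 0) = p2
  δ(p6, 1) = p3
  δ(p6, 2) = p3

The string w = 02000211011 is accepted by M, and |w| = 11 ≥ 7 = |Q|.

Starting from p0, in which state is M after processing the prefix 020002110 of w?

p3

State sequence: p0 -0-> p6 -2-> p3 -0-> p3 -0-> p3 -0-> p3 -2-> p3 -1-> p4 -1-> p4 -0-> p3

After reading 9 characters, M is in state p3.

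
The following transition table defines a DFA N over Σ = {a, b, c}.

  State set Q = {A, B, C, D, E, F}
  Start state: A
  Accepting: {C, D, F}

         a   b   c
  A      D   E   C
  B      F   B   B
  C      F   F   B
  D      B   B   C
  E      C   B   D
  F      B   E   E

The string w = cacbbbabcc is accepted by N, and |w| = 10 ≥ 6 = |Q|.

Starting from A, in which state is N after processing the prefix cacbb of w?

Run of N on the first 5 characters of w = c a c b b:
  step 0: A  (start)
  step 1: C  (read c: A→C)
  step 2: F  (read a: C→F)
  step 3: E  (read c: F→E)
  step 4: B  (read b: E→B)
  step 5: B  (read b: B→B)

After reading 5 characters, N is in state B.
(This kind of state-tracing is the core of the pumping-lemma construction: with 6 states, pigeonhole forces a repeat within the first 6 steps.)

B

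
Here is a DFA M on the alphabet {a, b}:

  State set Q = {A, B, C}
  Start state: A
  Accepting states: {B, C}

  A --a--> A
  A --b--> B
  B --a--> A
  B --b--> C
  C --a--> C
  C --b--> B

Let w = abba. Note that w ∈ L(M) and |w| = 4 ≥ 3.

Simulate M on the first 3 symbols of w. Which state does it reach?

C

Run of M on the first 3 characters of w = a b b:
  step 0: A  (start)
  step 1: A  (read a: A→A)
  step 2: B  (read b: A→B)
  step 3: C  (read b: B→C)

After reading 3 characters, M is in state C.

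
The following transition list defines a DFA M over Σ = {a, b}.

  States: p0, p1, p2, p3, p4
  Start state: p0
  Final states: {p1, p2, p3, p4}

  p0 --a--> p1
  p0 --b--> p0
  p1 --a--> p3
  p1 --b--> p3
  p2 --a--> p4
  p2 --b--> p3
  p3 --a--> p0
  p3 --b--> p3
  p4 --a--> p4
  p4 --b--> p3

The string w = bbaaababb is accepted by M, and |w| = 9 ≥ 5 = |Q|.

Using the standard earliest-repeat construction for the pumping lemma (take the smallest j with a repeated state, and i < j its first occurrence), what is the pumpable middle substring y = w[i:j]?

State sequence: p0 -b-> p0 -b-> p0 -a-> p1 -a-> p3 -a-> p0 -b-> p0 -a-> p1 -b-> p3 -b-> p3
First repeat at step 1: p0 was already visited.

So i = 0, j = 1, giving x = w[0:0] = ε, y = w[0:1] = b, z = w[1:9] = baaababb.
Check: |xy| = 1 ≤ 5 and |y| = 1 ≥ 1. Reading y takes M from p0 back to p0, so every xyⁱz is accepted.

b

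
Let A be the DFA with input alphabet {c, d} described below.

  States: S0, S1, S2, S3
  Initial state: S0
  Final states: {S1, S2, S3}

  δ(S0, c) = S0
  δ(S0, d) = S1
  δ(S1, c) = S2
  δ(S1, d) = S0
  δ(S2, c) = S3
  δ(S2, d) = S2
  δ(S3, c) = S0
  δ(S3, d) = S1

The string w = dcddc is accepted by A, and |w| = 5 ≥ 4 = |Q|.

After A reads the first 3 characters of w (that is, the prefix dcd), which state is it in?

S2

State sequence: S0 -d-> S1 -c-> S2 -d-> S2

After reading 3 characters, A is in state S2.
(This kind of state-tracing is the core of the pumping-lemma construction: with 4 states, pigeonhole forces a repeat within the first 4 steps.)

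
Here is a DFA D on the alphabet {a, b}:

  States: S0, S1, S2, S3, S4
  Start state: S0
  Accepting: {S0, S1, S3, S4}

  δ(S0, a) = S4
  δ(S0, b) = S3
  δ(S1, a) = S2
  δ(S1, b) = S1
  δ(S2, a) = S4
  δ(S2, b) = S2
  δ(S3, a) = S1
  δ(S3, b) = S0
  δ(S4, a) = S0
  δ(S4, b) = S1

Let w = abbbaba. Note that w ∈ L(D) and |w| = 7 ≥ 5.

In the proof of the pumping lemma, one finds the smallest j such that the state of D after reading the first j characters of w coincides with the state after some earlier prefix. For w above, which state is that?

Run of D on w = a b b b a b a:
  step 0: S0  (start)
  step 1: S4  (read a: S0→S4)
  step 2: S1  (read b: S4→S1)
  step 3: S1  (read b: S1→S1)   ← first repeat (S1 seen earlier)
  step 4: S1  (read b: S1→S1)
  step 5: S2  (read a: S1→S2)
  step 6: S2  (read b: S2→S2)
  step 7: S4  (read a: S2→S4)

The earliest repeat is at step j = 3: D is in S1, which it already visited at step i = 2.
With |Q| = 5, pigeonhole forces a state repeat no later than step 5; the substring read between the first and second visits to that state can be pumped.

S1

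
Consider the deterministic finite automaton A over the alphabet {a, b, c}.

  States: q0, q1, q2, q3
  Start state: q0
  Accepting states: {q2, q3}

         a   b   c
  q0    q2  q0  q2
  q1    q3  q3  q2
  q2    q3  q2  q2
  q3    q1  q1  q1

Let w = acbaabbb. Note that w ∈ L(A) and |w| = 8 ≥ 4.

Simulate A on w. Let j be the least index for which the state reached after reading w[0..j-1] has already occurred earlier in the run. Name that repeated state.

Run of A on w = a c b a a b b b:
  step 0: q0  (start)
  step 1: q2  (read a: q0→q2)
  step 2: q2  (read c: q2→q2)   ← first repeat (q2 seen earlier)
  step 3: q2  (read b: q2→q2)
  step 4: q3  (read a: q2→q3)
  step 5: q1  (read a: q3→q1)
  step 6: q3  (read b: q1→q3)
  step 7: q1  (read b: q3→q1)
  step 8: q3  (read b: q1→q3)

The earliest repeat is at step j = 2: A is in q2, which it already visited at step i = 1.
The DFA has 4 states, so the proof of the pumping lemma guarantees a repeated state among the first 4+1 visited; the segment between the two visits is the pumpable y.

q2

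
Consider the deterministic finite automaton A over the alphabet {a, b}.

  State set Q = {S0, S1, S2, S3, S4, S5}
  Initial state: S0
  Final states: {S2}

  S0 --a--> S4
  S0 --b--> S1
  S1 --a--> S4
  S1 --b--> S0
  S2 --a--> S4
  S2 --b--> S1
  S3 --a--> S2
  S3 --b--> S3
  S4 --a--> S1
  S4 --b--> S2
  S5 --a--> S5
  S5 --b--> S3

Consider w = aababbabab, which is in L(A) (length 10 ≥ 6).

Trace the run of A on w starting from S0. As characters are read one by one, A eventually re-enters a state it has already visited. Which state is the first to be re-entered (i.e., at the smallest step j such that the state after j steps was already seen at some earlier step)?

S0

State sequence: S0 -a-> S4 -a-> S1 -b-> S0 -a-> S4 -b-> S2 -b-> S1 -a-> S4 -b-> S2 -a-> S4 -b-> S2
First repeat at step 3: S0 was already visited.

The earliest repeat is at step j = 3: A is in S0, which it already visited at step i = 0.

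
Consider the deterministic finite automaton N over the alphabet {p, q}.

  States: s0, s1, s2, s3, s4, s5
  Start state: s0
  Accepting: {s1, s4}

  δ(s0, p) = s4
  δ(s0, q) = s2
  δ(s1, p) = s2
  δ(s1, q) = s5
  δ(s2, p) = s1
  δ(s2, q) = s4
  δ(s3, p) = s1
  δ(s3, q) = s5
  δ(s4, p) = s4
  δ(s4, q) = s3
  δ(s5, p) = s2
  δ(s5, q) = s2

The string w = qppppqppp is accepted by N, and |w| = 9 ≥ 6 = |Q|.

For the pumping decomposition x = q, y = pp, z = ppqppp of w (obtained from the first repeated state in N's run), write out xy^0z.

xy⁰z = xz = q·ppqppp = qppqppp.
Reading y = pp takes N from s2 back to s2, so after x the machine is still in s2, and z then leads to the accepting state s4. Hence qppqppp ∈ L(N).

qppqppp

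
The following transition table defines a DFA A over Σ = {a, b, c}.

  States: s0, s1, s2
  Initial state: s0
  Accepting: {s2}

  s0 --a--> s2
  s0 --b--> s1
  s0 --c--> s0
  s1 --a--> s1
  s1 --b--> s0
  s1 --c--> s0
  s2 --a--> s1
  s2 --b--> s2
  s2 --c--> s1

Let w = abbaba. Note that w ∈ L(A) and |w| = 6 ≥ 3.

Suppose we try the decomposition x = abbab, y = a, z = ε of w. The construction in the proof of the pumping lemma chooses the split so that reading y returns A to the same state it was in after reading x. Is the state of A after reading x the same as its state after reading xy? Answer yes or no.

State sequence: s0 -a-> s2 -b-> s2 -b-> s2 -a-> s1 -b-> s0 -a-> s2

After x (step 5): s0. After xy (step 6): s2.
They differ (s0 ≠ s2), so y is not a cycle from the state after x; this split is not the one the pumping-lemma construction produces, and pumping y need not keep the string in L(A).

no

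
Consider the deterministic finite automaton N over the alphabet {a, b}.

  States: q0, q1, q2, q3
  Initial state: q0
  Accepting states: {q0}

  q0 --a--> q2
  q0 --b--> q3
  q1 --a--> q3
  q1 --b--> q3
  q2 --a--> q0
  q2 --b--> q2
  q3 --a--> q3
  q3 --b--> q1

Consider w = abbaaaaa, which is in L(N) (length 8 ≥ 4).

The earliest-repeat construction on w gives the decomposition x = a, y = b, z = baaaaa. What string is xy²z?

xy^2z = a·b·b·baaaaa = abbbaaaaa.
Reading y = b takes N from q2 back to q2, so after x·y·y the machine is still in q2, and z then leads to the accepting state q0. Hence abbbaaaaa ∈ L(N).

abbbaaaaa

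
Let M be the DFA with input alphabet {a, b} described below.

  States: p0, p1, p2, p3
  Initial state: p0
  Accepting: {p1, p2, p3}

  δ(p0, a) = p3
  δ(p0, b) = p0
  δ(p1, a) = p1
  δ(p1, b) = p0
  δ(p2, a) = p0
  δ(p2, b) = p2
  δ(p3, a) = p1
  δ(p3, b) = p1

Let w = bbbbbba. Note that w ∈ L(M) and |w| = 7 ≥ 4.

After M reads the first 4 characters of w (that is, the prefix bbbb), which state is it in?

p0

State sequence: p0 -b-> p0 -b-> p0 -b-> p0 -b-> p0

After reading 4 characters, M is in state p0.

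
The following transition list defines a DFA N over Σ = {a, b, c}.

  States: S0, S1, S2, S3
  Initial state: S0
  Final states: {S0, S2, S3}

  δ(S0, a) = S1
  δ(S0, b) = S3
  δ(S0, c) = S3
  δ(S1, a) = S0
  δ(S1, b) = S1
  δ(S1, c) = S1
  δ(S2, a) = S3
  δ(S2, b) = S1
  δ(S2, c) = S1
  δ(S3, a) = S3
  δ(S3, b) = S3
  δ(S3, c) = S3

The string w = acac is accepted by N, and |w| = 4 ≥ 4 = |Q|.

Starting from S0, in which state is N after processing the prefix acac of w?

State sequence: S0 -a-> S1 -c-> S1 -a-> S0 -c-> S3

After reading 4 characters, N is in state S3.

S3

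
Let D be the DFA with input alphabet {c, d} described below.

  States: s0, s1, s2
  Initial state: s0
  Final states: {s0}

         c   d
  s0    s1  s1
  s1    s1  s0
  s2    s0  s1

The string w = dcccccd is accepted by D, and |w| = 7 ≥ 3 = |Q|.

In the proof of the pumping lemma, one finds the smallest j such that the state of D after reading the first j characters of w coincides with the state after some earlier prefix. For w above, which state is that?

State sequence: s0 -d-> s1 -c-> s1 -c-> s1 -c-> s1 -c-> s1 -c-> s1 -d-> s0
First repeat at step 2: s1 was already visited.

The earliest repeat is at step j = 2: D is in s1, which it already visited at step i = 1.

s1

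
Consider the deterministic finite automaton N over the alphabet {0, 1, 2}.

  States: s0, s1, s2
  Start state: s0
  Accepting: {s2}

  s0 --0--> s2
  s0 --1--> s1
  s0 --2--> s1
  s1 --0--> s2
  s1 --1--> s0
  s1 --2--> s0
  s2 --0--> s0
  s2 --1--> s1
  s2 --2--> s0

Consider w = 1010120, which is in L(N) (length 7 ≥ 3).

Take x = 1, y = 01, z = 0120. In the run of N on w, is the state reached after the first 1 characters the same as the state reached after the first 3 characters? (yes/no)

yes

Run of N on the first 3 characters of w = 1 0 1:
  step 0: s0  (start)
  step 1: s1  (read 1: s0→s1)
  step 2: s2  (read 0: s1→s2)
  step 3: s1  (read 1: s2→s1)

After x (step 1): s1. After xy (step 3): s1.
They match, so y = 01 drives N around a cycle from s1 back to itself; pumping y any number of times keeps N in s1 before reading z, and xyⁱz ∈ L(N) for every i ≥ 0.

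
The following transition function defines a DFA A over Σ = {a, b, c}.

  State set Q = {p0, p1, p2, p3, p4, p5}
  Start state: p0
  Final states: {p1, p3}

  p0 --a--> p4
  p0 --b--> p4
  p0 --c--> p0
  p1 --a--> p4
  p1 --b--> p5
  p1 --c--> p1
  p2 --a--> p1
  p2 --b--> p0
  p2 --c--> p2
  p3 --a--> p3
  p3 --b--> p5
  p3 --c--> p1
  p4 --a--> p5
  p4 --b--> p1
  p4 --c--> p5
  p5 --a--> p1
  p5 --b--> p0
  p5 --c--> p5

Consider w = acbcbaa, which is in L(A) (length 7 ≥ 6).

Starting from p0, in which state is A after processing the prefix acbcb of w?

p4

State sequence: p0 -a-> p4 -c-> p5 -b-> p0 -c-> p0 -b-> p4

After reading 5 characters, A is in state p4.
(This kind of state-tracing is the core of the pumping-lemma construction: with 6 states, pigeonhole forces a repeat within the first 6 steps.)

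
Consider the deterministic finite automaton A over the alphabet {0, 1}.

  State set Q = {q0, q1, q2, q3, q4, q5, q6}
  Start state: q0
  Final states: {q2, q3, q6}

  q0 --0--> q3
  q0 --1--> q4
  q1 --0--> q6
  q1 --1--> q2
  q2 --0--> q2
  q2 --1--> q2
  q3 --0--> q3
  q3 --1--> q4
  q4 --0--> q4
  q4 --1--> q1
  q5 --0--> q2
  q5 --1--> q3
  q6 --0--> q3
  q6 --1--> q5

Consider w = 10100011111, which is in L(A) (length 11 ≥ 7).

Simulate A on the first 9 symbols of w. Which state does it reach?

q2

Run of A on the first 9 characters of w = 1 0 1 0 0 0 1 1 1:
  step 0: q0  (start)
  step 1: q4  (read 1: q0→q4)
  step 2: q4  (read 0: q4→q4)
  step 3: q1  (read 1: q4→q1)
  step 4: q6  (read 0: q1→q6)
  step 5: q3  (read 0: q6→q3)
  step 6: q3  (read 0: q3→q3)
  step 7: q4  (read 1: q3→q4)
  step 8: q1  (read 1: q4→q1)
  step 9: q2  (read 1: q1→q2)

After reading 9 characters, A is in state q2.
(This kind of state-tracing is the core of the pumping-lemma construction: with 7 states, pigeonhole forces a repeat within the first 7 steps.)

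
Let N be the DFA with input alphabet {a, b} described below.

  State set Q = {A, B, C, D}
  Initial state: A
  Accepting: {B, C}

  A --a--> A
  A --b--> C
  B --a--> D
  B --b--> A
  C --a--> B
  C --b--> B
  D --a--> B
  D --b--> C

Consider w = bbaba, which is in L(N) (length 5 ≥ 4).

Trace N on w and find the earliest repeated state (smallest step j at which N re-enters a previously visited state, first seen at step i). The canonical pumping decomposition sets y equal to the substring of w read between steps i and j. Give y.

Run of N on w = b b a b a:
  step 0: A  (start)
  step 1: C  (read b: A→C)
  step 2: B  (read b: C→B)
  step 3: D  (read a: B→D)
  step 4: C  (read b: D→C)   ← first repeat (C seen earlier)
  step 5: B  (read a: C→B)

So i = 1, j = 4, giving x = w[0:1] = b, y = w[1:4] = bab, z = w[4:5] = a.
Check: |xy| = 4 ≤ 4 and |y| = 3 ≥ 1. Reading y takes N from C back to C, so every xyⁱz is accepted.
Pumping length from the standard proof: p = 4 (the number of states). The repeated state found above gives |xy| = j ≤ 4 and |y| = j − i ≥ 1.

bab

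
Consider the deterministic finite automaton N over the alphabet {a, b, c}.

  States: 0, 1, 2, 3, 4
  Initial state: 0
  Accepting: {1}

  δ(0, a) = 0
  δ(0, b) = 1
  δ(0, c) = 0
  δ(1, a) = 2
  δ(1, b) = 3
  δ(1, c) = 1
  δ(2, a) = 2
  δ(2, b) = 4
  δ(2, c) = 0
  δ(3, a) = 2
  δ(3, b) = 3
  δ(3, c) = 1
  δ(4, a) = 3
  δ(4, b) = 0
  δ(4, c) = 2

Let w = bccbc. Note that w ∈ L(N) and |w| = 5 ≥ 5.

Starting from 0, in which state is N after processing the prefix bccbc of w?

1

State sequence: 0 -b-> 1 -c-> 1 -c-> 1 -b-> 3 -c-> 1

After reading 5 characters, N is in state 1.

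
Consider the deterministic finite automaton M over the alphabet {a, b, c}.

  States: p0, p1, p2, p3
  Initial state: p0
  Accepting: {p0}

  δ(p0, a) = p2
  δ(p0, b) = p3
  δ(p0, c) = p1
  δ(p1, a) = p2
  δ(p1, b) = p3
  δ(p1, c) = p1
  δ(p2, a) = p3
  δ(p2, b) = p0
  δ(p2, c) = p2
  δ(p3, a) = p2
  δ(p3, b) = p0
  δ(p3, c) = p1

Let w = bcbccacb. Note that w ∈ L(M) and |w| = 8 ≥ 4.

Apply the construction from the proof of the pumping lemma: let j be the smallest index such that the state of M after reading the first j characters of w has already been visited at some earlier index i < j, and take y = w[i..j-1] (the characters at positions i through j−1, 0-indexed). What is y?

Run of M on w = b c b c c a c b:
  step 0: p0  (start)
  step 1: p3  (read b: p0→p3)
  step 2: p1  (read c: p3→p1)
  step 3: p3  (read b: p1→p3)   ← first repeat (p3 seen earlier)
  step 4: p1  (read c: p3→p1)
  step 5: p1  (read c: p1→p1)
  step 6: p2  (read a: p1→p2)
  step 7: p2  (read c: p2→p2)
  step 8: p0  (read b: p2→p0)

So i = 1, j = 3, giving x = w[0:1] = b, y = w[1:3] = cb, z = w[3:8] = ccacb.
Check: |xy| = 3 ≤ 4 and |y| = 2 ≥ 1. Reading y takes M from p3 back to p3, so every xyⁱz is accepted.

cb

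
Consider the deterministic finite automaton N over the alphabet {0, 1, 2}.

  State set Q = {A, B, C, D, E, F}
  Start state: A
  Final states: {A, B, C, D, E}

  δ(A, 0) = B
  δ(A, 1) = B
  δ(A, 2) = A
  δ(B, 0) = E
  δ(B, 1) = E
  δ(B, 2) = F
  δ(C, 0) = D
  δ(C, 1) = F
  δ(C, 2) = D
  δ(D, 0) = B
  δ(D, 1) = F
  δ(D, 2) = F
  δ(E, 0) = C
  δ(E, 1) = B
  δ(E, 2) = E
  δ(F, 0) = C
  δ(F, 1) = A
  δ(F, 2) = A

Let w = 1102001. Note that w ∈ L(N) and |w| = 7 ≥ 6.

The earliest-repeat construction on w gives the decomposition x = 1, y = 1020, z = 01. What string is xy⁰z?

xy⁰z = xz = 1·01 = 101.
Reading y = 1020 takes N from B back to B, so after x the machine is still in B, and z then leads to the accepting state B. Hence 101 ∈ L(N).

101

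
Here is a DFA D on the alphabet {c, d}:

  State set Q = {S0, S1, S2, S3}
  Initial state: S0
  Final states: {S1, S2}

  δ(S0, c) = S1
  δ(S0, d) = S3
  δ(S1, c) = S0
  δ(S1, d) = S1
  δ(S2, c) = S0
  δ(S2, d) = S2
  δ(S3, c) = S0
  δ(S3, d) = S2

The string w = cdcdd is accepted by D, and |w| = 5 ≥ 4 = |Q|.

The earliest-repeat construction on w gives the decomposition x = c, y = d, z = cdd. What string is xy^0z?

ccdd

xy⁰z = xz = c·cdd = ccdd.
Reading y = d takes D from S1 back to S1, so after x the machine is still in S1, and z then leads to the accepting state S2. Hence ccdd ∈ L(D).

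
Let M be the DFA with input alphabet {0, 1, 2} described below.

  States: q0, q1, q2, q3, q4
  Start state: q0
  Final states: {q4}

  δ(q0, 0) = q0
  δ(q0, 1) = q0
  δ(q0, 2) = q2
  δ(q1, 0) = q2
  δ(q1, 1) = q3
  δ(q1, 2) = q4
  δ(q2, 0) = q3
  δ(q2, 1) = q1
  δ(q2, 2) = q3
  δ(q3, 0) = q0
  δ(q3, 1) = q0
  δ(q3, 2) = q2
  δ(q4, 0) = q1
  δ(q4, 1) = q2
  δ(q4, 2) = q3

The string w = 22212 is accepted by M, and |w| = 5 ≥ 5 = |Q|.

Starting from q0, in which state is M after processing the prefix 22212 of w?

Run of M on the first 5 characters of w = 2 2 2 1 2:
  step 0: q0  (start)
  step 1: q2  (read 2: q0→q2)
  step 2: q3  (read 2: q2→q3)
  step 3: q2  (read 2: q3→q2)
  step 4: q1  (read 1: q2→q1)
  step 5: q4  (read 2: q1→q4)

After reading 5 characters, M is in state q4.
(This kind of state-tracing is the core of the pumping-lemma construction: with 5 states, pigeonhole forces a repeat within the first 5 steps.)

q4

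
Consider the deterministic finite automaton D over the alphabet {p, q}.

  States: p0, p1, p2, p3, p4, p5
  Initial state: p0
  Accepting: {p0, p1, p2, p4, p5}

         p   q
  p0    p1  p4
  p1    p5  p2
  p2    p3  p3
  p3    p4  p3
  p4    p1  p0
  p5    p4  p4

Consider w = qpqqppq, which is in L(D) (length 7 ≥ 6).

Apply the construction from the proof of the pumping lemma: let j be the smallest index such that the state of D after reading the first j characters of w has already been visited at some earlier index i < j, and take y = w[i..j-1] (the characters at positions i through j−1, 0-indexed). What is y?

State sequence: p0 -q-> p4 -p-> p1 -q-> p2 -q-> p3 -p-> p4 -p-> p1 -q-> p2
First repeat at step 5: p4 was already visited.

So i = 1, j = 5, giving x = w[0:1] = q, y = w[1:5] = pqqp, z = w[5:7] = pq.
Check: |xy| = 5 ≤ 6 and |y| = 4 ≥ 1. Reading y takes D from p4 back to p4, so every xyⁱz is accepted.

pqqp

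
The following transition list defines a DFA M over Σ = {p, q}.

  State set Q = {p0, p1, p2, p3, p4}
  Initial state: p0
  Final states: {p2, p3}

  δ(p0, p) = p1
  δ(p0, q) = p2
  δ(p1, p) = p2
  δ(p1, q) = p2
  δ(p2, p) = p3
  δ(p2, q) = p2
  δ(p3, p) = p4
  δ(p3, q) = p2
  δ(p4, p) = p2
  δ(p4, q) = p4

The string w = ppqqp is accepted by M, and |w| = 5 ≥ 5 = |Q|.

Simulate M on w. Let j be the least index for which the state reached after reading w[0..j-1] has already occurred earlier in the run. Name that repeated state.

State sequence: p0 -p-> p1 -p-> p2 -q-> p2 -q-> p2 -p-> p3
First repeat at step 3: p2 was already visited.

The earliest repeat is at step j = 3: M is in p2, which it already visited at step i = 2.
The DFA has 5 states, so the proof of the pumping lemma guarantees a repeated state among the first 5+1 visited; the segment between the two visits is the pumpable y.

p2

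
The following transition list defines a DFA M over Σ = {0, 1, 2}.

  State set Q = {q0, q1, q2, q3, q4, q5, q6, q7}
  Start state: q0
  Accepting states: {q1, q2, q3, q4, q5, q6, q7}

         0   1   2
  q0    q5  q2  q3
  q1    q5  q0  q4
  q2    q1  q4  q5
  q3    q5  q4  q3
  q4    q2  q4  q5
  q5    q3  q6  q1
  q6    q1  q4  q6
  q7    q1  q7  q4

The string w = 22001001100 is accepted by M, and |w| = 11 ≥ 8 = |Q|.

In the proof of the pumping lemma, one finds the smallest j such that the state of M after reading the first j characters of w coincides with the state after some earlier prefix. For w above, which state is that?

State sequence: q0 -2-> q3 -2-> q3 -0-> q5 -0-> q3 -1-> q4 -0-> q2 -0-> q1 -1-> q0 -1-> q2 -0-> q1 -0-> q5
First repeat at step 2: q3 was already visited.

The earliest repeat is at step j = 2: M is in q3, which it already visited at step i = 1.

q3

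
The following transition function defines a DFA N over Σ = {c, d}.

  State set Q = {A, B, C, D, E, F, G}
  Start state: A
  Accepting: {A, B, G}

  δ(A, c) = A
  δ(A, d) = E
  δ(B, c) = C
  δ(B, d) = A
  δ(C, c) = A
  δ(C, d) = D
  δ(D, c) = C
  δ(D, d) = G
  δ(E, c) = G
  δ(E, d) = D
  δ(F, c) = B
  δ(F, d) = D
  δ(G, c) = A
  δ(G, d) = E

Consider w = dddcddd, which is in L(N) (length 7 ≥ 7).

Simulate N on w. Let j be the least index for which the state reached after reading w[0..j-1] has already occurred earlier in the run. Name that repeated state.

Run of N on w = d d d c d d d:
  step 0: A  (start)
  step 1: E  (read d: A→E)
  step 2: D  (read d: E→D)
  step 3: G  (read d: D→G)
  step 4: A  (read c: G→A)   ← first repeat (A seen earlier)
  step 5: E  (read d: A→E)
  step 6: D  (read d: E→D)
  step 7: G  (read d: D→G)

The earliest repeat is at step j = 4: N is in A, which it already visited at step i = 0.

A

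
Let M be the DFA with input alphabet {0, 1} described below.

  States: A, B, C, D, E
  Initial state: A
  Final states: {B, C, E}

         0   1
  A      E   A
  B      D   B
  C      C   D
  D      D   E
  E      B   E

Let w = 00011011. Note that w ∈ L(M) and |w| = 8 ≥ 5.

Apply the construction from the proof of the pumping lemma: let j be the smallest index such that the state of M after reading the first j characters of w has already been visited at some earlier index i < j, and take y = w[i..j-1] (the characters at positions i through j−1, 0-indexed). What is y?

State sequence: A -0-> E -0-> B -0-> D -1-> E -1-> E -0-> B -1-> B -1-> B
First repeat at step 4: E was already visited.

So i = 1, j = 4, giving x = w[0:1] = 0, y = w[1:4] = 001, z = w[4:8] = 1011.
Check: |xy| = 4 ≤ 5 and |y| = 3 ≥ 1. Reading y takes M from E back to E, so every xyⁱz is accepted.
With |Q| = 5, pigeonhole forces a state repeat no later than step 5; the substring read between the first and second visits to that state can be pumped.

001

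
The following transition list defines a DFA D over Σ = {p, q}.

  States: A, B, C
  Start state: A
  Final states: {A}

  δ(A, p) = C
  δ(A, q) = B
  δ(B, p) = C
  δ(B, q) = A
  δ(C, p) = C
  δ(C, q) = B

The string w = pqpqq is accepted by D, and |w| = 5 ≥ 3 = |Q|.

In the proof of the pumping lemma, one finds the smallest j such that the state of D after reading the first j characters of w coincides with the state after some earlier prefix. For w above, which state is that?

State sequence: A -p-> C -q-> B -p-> C -q-> B -q-> A
First repeat at step 3: C was already visited.

The earliest repeat is at step j = 3: D is in C, which it already visited at step i = 1.

C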